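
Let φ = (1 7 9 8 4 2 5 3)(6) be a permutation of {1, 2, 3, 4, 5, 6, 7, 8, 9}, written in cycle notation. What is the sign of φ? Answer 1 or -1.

The cycle lengths are 8, 1.
A cycle is odd iff its length is even; φ has 1 even-length cycle, so sgn(φ) = (−1)^1 and φ is odd.

-1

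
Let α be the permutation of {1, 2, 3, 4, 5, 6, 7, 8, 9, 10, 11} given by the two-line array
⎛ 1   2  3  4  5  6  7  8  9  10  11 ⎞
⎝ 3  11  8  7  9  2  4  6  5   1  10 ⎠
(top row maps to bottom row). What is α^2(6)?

Tracing 6 → 2 → … returns to 6 after 7 steps, so 6 lies in a 7-cycle (1, 3, 8, 6, 2, 11, 10).
Stepping 2 places around the cycle: 6 → 2 → 11.

11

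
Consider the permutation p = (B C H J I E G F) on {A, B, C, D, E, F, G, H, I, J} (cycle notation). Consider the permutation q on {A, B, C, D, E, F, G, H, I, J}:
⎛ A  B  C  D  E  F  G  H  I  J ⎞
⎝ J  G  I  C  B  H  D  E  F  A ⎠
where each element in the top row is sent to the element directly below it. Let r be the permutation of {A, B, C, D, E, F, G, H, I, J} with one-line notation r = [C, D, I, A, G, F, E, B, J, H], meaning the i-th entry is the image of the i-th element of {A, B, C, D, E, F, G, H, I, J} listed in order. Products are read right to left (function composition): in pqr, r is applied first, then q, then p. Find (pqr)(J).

G

Chase J: r(J) = H; q(H) = E; p(E) = G. Hence (pqr)(J) = G.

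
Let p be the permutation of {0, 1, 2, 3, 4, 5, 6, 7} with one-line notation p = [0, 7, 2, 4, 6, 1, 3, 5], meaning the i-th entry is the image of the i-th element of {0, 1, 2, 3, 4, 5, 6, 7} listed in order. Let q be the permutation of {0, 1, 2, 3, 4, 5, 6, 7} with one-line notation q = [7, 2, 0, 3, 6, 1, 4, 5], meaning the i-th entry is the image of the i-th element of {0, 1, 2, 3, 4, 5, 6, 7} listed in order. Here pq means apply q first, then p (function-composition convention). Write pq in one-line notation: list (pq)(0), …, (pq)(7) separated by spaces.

5 2 0 4 3 7 6 1

For each element, apply q then p: 0 → 7 → 5; 1 → 2 → 2; 2 → 0 → 0; 3 → 3 → 4; 4 → 6 → 3; 5 → 1 → 7; 6 → 4 → 6; 7 → 5 → 1.
So pq in one-line form is 5 2 0 4 3 7 6 1.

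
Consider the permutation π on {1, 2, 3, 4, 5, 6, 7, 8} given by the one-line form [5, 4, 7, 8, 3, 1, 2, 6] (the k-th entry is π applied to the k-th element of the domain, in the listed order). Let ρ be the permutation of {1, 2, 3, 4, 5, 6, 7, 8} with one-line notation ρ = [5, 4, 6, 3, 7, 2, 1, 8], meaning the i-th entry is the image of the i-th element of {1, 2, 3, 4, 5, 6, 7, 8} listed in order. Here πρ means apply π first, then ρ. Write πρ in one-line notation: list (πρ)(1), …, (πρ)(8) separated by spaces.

7 3 1 8 6 5 4 2

Chase each element through π then ρ: 1 → 5 → 7; 2 → 4 → 3; 3 → 7 → 1; 4 → 8 → 8; 5 → 3 → 6; 6 → 1 → 5; 7 → 2 → 4; 8 → 6 → 2.
So πρ in one-line form is 7 3 1 8 6 5 4 2.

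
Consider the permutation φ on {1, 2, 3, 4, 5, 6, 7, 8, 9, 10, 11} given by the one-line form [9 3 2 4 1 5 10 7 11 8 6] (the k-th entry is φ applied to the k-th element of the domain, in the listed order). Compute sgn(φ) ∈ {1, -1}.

In disjoint-cycle form the cycle lengths are 5, 3, 2, 1.
A cycle of length ℓ contributes ℓ−1 transpositions, so φ is a product of 4 + 2 + 1 = 7 transpositions — odd.

-1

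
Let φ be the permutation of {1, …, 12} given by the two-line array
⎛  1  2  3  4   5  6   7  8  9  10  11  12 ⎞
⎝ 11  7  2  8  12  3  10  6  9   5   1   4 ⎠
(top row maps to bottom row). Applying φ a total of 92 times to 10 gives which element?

Tracing 10 → 5 → … returns to 10 after 9 steps, so 10 lies in a 9-cycle (2, 7, 10, 5, 12, 4, 8, 6, 3).
On a 9-cycle, φ^9 is the identity, so φ^92 = φ^2 there (92 ≡ 2 mod 9).
Stepping 2 places around the cycle: 10 → 5 → 12.

12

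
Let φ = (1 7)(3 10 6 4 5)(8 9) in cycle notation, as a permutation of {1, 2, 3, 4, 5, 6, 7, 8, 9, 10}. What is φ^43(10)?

5

10 lies in the 5-cycle (3 10 6 4 5).
On a 5-cycle, φ^5 is the identity, so φ^43 = φ^3 there (43 ≡ 3 mod 5).
Advancing 3 steps from 10: 10 → 6 → 4 → 5.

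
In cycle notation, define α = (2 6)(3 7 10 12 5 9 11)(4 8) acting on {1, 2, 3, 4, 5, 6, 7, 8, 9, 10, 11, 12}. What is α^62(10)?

7

10 lies in the 7-cycle (3 7 10 12 5 9 11).
Powers repeat with period 7 on this cycle, and 62 mod 7 = 6, so α^62(10) = α^6(10).
Advancing 6 steps from 10: 10 → 12 → 5 → 9 → 11 → 3 → 7.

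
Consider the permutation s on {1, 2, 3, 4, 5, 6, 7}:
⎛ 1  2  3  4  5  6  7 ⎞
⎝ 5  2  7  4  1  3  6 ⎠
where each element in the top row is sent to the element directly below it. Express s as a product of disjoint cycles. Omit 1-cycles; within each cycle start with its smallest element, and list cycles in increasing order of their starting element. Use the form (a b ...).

Start at 1 and follow images: 1 → 5 → 1, giving the cycle (1 5).
Continuing from each remaining unvisited element yields (1 5)(3 7 6).

(1 5)(3 7 6)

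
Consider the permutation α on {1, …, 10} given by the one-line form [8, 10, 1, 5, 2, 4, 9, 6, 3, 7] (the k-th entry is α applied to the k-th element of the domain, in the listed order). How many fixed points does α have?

No element satisfies α(x) = x, so there are 0 fixed points.

0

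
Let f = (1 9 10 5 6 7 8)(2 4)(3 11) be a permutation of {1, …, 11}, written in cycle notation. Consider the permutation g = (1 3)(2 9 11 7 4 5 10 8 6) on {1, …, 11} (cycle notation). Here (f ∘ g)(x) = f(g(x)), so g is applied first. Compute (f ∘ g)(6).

First apply g: g(6) = 2, then f(2) = 4. Thus (f ∘ g)(6) = 4.

4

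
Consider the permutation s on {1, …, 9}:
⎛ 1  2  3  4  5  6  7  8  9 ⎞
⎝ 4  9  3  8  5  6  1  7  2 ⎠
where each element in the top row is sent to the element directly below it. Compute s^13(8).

Tracing 8 → 7 → … returns to 8 after 4 steps, so 8 lies in a 4-cycle (1 4 8 7).
Since the cycle has length 4, s^13 acts on it the same as s^1 (13 mod 4 = 1).
Advancing 1 step from 8: 8 → 7.

7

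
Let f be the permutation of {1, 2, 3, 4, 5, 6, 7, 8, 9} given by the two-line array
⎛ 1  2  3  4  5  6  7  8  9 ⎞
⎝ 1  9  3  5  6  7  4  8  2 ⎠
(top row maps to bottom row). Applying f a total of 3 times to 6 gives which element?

Tracing 6 → 7 → … returns to 6 after 4 steps, so 6 lies in a 4-cycle (4 5 6 7).
Stepping 3 places around the cycle: 6 → 7 → 4 → 5.

5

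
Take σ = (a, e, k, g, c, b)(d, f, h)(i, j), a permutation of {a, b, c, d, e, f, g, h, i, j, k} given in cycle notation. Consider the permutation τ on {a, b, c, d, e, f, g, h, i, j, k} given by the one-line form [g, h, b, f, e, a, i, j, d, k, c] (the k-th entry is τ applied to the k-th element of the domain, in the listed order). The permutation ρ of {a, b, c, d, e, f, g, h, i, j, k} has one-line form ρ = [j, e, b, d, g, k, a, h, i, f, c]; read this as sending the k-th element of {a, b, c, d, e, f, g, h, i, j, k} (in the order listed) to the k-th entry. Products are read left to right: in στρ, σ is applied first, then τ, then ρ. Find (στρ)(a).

g

Apply the permutations in order: σ(a) = e, then τ(e) = e, then ρ(e) = g. So (στρ)(a) = g.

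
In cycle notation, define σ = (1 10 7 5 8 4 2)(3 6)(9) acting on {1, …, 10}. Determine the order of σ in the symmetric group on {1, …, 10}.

14

The disjoint cycles have lengths 7, 2, 1.
The order of σ is the least common multiple of its cycle lengths: lcm(7, 2) = 14.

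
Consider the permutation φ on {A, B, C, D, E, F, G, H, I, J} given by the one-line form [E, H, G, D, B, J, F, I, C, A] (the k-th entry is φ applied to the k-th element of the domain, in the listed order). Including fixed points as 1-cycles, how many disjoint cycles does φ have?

The cycle decomposition is (A, E, B, H, I, C, G, F, J)(D), which has 2 cycles (counting 1-cycles).

2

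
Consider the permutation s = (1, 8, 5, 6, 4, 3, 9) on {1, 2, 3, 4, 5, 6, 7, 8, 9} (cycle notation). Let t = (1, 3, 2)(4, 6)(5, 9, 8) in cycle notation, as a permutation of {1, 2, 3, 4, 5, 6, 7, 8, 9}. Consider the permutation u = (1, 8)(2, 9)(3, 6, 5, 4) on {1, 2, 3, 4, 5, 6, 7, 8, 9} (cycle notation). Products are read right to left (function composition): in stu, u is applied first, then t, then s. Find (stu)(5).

Chase 5: u(5) = 4; t(4) = 6; s(6) = 4. Hence (stu)(5) = 4.

4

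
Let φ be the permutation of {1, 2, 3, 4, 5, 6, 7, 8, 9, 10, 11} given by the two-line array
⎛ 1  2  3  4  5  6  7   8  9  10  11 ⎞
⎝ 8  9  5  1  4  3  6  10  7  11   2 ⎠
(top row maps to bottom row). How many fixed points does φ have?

0

No element satisfies φ(x) = x, so there are 0 fixed points.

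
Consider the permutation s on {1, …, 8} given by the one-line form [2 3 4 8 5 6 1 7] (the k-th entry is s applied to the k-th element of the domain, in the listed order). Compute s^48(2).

Tracing 2 → 3 → … returns to 2 after 6 steps, so 2 lies in a 6-cycle (1, 2, 3, 4, 8, 7).
On a 6-cycle, s^6 is the identity, so s^48 = s^0 there (48 ≡ 0 mod 6).
So s^48(2) = 2.

2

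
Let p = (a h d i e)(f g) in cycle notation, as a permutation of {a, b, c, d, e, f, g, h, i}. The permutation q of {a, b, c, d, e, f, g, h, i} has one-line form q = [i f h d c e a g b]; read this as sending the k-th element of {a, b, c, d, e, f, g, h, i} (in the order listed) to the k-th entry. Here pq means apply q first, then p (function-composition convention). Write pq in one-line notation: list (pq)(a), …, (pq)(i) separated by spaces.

For each element, apply q then p: a → i → e; b → f → g; c → h → d; d → d → i; e → c → c; f → e → a; g → a → h; h → g → f; i → b → b.
Collecting the images, pq = [e g d i c a h f b].

e g d i c a h f b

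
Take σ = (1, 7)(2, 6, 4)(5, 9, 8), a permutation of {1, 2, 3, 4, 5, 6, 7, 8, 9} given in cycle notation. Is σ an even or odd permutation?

odd

The cycle lengths are 3, 3, 2, 1.
A cycle of length ℓ contributes ℓ−1 transpositions, so σ is a product of 2 + 2 + 1 = 5 transpositions — odd.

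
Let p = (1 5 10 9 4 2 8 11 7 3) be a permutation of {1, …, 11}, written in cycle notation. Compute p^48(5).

5 lies in the 10-cycle (1 5 10 9 4 2 8 11 7 3).
Since the cycle has length 10, p^48 acts on it the same as p^8 (48 mod 10 = 8).
Advancing 8 steps from 5: 5 → 10 → 9 → 4 → 2 → 8 → 11 → 7 → 3.

3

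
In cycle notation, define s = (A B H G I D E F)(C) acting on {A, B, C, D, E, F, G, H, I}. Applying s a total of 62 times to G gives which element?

B

G lies in the 8-cycle (A B H G I D E F).
Powers repeat with period 8 on this cycle, and 62 mod 8 = 6, so s^62(G) = s^6(G).
Stepping 6 places around the cycle: G → I → D → E → F → A → B.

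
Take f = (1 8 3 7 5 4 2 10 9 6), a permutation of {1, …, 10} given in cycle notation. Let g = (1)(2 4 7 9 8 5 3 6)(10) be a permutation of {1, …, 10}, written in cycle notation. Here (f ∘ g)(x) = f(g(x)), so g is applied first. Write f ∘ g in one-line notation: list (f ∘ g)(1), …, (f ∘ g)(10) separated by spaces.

8 2 1 5 7 10 6 4 3 9

(f ∘ g)(x) = f(g(x)). Computing each image: f(g(1)) = f(1) = 8, f(g(2)) = f(4) = 2, f(g(3)) = f(6) = 1, f(g(4)) = f(7) = 5, f(g(5)) = f(3) = 7, f(g(6)) = f(2) = 10, f(g(7)) = f(9) = 6, f(g(8)) = f(5) = 4, f(g(9)) = f(8) = 3, f(g(10)) = f(10) = 9.
Hence f ∘ g = [8 2 1 5 7 10 6 4 3 9].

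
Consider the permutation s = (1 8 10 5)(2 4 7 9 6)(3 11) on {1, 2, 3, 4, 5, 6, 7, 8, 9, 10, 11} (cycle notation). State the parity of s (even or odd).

even

The cycle lengths are 5, 4, 2.
A cycle of length ℓ contributes ℓ−1 transpositions, so s is a product of 4 + 3 + 1 = 8 transpositions — even.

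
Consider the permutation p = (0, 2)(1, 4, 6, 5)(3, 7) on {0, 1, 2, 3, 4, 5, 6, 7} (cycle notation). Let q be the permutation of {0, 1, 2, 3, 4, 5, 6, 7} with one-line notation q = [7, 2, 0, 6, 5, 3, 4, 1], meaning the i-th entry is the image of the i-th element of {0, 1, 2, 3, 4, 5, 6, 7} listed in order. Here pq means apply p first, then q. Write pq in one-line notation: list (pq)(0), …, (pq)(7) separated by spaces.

0 5 7 1 4 2 3 6

Chase each element through p then q: 0 → 2 → 0; 1 → 4 → 5; 2 → 0 → 7; 3 → 7 → 1; 4 → 6 → 4; 5 → 1 → 2; 6 → 5 → 3; 7 → 3 → 6.
Collecting the images, pq = [0 5 7 1 4 2 3 6].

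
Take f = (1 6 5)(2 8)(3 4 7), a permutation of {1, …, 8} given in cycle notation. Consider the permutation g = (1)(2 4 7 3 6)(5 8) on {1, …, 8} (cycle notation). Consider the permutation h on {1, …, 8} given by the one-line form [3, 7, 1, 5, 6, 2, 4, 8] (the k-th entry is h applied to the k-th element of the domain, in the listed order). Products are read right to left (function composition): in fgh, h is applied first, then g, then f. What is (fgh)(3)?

6

(fgh)(3) = f(g(h(3))). h(3) = 1, then g(1) = 1, then f(1) = 6, so the result is 6.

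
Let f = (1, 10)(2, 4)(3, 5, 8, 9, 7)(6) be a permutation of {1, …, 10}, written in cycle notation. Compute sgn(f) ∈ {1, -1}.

1

The cycle lengths are 5, 2, 2, 1.
A cycle of length ℓ contributes ℓ−1 transpositions, so f is a product of 4 + 1 + 1 = 6 transpositions — even.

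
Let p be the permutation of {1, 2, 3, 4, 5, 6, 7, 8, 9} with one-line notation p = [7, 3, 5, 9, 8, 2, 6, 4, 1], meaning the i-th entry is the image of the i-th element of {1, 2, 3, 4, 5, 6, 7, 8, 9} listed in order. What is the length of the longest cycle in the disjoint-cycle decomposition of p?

Decomposing into disjoint cycles gives (1 7 6 2 3 5 8 4 9); the longest has length 9.

9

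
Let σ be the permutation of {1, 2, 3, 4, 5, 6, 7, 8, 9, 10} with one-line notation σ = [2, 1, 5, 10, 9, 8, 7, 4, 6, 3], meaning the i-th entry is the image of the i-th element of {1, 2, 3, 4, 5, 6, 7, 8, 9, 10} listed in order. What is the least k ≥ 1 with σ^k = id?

Writing σ as disjoint cycles, the cycle lengths are 7, 2, 1.
The order of σ is the least common multiple of its cycle lengths: lcm(7, 2) = 14.

14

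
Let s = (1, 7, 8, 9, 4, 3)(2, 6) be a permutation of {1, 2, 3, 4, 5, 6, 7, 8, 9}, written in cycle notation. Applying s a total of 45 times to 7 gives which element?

4

7 lies in the 6-cycle (1, 7, 8, 9, 4, 3).
Since the cycle has length 6, s^45 acts on it the same as s^3 (45 mod 6 = 3).
Stepping 3 places around the cycle: 7 → 8 → 9 → 4.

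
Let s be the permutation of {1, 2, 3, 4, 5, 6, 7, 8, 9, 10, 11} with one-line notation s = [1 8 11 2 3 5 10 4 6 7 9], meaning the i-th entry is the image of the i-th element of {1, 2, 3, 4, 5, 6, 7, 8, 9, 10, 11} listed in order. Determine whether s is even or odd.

odd

In disjoint-cycle form the cycle lengths are 5, 3, 2, 1.
A cycle of length ℓ contributes ℓ−1 transpositions, so s is a product of 4 + 2 + 1 = 7 transpositions — odd.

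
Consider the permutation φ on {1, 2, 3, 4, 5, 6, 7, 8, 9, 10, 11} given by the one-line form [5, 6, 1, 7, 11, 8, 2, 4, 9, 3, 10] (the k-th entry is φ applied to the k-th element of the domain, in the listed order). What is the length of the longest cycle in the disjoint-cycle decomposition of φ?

Decomposing into disjoint cycles gives (1 5 11 10 3)(2 6 8 4 7); the longest has length 5.

5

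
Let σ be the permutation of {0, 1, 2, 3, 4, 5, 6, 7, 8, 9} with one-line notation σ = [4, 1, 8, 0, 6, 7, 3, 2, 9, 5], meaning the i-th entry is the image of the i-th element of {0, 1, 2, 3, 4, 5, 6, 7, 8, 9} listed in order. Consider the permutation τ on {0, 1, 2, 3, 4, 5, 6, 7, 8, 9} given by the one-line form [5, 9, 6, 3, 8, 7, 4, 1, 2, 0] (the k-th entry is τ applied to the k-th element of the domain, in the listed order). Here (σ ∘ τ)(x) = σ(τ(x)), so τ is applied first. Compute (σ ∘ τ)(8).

First apply τ: τ(8) = 2, then σ(2) = 8. Thus (σ ∘ τ)(8) = 8.

8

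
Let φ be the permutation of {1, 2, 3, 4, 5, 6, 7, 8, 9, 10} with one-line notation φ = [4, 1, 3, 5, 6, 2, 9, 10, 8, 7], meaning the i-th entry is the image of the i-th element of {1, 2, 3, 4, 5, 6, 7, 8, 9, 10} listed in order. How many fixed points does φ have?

The fixed points (elements with φ(x) = x) are {3}, so there is 1.

1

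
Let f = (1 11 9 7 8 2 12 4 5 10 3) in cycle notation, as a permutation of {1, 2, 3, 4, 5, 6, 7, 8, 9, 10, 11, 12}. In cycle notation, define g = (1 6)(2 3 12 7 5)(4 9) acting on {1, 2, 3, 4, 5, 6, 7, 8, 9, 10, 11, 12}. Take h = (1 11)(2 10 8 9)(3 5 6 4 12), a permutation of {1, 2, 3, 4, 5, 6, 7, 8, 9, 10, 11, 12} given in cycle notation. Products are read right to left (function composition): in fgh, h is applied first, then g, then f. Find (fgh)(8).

Apply the permutations in order: h(8) = 9, then g(9) = 4, then f(4) = 5. So (fgh)(8) = 5.

5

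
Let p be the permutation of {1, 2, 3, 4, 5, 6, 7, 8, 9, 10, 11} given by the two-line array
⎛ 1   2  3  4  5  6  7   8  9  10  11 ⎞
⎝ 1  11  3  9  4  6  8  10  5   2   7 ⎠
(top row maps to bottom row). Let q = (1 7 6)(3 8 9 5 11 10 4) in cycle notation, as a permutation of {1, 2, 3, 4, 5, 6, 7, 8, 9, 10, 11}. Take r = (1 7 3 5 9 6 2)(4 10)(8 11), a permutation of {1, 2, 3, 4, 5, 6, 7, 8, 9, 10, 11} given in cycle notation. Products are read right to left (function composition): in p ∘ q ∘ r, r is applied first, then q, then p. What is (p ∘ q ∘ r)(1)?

6

Apply the permutations in order: r(1) = 7, then q(7) = 6, then p(6) = 6. So (p ∘ q ∘ r)(1) = 6.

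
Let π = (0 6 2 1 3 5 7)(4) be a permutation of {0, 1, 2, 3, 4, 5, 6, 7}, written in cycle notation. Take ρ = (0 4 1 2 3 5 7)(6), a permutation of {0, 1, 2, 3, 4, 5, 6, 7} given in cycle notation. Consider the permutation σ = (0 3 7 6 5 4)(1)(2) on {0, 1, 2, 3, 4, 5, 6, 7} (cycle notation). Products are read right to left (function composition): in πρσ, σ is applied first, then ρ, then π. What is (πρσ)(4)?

(πρσ)(4) = π(ρ(σ(4))). σ(4) = 0, then ρ(0) = 4, then π(4) = 4, so the result is 4.

4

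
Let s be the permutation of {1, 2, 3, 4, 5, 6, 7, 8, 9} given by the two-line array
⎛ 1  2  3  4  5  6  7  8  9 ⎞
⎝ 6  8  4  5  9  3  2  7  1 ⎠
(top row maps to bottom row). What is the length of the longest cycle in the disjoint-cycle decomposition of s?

6

Decomposing into disjoint cycles gives (1 6 3 4 5 9)(2 8 7); the longest has length 6.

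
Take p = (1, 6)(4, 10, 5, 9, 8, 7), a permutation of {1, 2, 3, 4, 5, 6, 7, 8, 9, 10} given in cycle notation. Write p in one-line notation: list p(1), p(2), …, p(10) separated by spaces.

6 2 3 10 9 1 4 7 8 5

Each element maps to the next entry in its cycle (wrapping to the front): 1→6, 2→2, 3→3, 4→10, 5→9, 6→1, 7→4, 8→7, 9→8, 10→5.
So the one-line form is 6 2 3 10 9 1 4 7 8 5.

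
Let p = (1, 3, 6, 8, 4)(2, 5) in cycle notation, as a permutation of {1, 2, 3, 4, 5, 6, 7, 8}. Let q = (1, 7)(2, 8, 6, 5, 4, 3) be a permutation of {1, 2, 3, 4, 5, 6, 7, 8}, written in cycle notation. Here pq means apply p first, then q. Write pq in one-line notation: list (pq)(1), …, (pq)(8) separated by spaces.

(pq)(x) = q(p(x)). Computing each image: q(p(1)) = q(3) = 2, q(p(2)) = q(5) = 4, q(p(3)) = q(6) = 5, q(p(4)) = q(1) = 7, q(p(5)) = q(2) = 8, q(p(6)) = q(8) = 6, q(p(7)) = q(7) = 1, q(p(8)) = q(4) = 3.
Hence pq = [2 4 5 7 8 6 1 3].

2 4 5 7 8 6 1 3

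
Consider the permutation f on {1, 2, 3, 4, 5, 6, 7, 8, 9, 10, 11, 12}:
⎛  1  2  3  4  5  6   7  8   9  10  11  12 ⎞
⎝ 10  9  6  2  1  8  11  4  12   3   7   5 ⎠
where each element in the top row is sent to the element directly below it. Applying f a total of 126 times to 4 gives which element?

Tracing 4 → 2 → … returns to 4 after 10 steps, so 4 lies in a 10-cycle (1, 10, 3, 6, 8, 4, 2, 9, 12, 5).
Powers repeat with period 10 on this cycle, and 126 mod 10 = 6, so f^126(4) = f^6(4).
Stepping 6 places around the cycle: 4 → 2 → 9 → 12 → 5 → 1 → 10.

10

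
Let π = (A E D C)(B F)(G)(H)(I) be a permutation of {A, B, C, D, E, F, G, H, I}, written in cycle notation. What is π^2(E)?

C

E lies in the 4-cycle (A E D C).
Stepping 2 places around the cycle: E → D → C.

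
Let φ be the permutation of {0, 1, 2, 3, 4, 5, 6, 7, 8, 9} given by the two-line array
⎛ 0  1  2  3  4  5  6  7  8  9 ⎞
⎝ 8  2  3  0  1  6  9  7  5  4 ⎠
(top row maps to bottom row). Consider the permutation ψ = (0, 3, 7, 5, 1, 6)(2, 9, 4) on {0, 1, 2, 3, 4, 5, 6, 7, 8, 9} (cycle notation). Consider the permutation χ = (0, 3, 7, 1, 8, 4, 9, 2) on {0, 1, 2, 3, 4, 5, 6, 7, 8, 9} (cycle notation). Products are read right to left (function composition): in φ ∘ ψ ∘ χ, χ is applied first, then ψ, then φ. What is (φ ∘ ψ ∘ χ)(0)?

7

(φ ∘ ψ ∘ χ)(0) = φ(ψ(χ(0))). χ(0) = 3, then ψ(3) = 7, then φ(7) = 7, so the result is 7.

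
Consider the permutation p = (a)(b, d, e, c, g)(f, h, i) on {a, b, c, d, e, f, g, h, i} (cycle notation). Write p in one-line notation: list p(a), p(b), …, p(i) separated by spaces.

a d g e c h b i f

Reading each image from the cycles: a↦a, b↦d, c↦g, d↦e, e↦c, f↦h, g↦b, h↦i, i↦f.
Listing these in domain order gives a d g e c h b i f.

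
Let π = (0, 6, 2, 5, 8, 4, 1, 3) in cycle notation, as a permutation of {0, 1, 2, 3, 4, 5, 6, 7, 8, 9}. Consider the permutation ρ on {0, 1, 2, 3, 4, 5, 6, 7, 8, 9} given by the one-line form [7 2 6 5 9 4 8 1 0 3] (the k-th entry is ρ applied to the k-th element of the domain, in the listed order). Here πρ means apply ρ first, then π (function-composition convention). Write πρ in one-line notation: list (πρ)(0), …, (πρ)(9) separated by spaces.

Chase each element through ρ then π: 0 → 7 → 7; 1 → 2 → 5; 2 → 6 → 2; 3 → 5 → 8; 4 → 9 → 9; 5 → 4 → 1; 6 → 8 → 4; 7 → 1 → 3; 8 → 0 → 6; 9 → 3 → 0.
So πρ in one-line form is 7 5 2 8 9 1 4 3 6 0.

7 5 2 8 9 1 4 3 6 0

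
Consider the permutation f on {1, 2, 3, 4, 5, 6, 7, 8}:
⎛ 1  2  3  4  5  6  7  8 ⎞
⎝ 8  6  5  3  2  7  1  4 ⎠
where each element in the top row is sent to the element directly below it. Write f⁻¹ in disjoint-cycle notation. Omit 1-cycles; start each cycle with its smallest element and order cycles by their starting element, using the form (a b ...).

(1 7 6 2 5 3 4 8)

First write f in disjoint cycles: (1 8 4 3 5 2 6 7).
Reversing each cycle (and rotating so the smallest element leads) gives f⁻¹ = (1 7 6 2 5 3 4 8).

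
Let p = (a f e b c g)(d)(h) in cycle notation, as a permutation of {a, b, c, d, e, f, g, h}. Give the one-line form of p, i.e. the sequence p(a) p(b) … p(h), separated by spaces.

f c g d b e a h

Reading each image from the cycles: a↦f, b↦c, c↦g, d↦d, e↦b, f↦e, g↦a, h↦h.
Listing these in domain order gives f c g d b e a h.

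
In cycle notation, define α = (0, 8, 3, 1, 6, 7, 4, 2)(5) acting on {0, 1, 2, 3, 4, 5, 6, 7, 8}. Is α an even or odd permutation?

The cycle lengths are 8, 1.
A cycle of length ℓ contributes ℓ−1 transpositions, so α is a product of 7 transpositions — odd.

odd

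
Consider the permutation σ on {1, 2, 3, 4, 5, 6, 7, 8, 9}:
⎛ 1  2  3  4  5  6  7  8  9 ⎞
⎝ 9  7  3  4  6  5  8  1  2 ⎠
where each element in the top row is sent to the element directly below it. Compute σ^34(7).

2

Tracing 7 → 8 → … returns to 7 after 5 steps, so 7 lies in a 5-cycle (1, 9, 2, 7, 8).
On a 5-cycle, σ^5 is the identity, so σ^34 = σ^4 there (34 ≡ 4 mod 5).
Stepping 4 places around the cycle: 7 → 8 → 1 → 9 → 2.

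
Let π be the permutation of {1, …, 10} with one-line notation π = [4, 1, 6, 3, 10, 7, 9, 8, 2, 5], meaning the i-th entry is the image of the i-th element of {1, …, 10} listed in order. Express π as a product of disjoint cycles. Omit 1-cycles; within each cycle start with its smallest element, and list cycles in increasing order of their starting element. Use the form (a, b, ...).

Iterating π from 1 gives 1 → 4 → 3 → 6 → 7 → 9 → 2 → 1; that is the 7-cycle (1, 4, 3, 6, 7, 9, 2).
Repeating from the next unused element and collecting all non-trivial cycles gives (1, 4, 3, 6, 7, 9, 2)(5, 10).

(1, 4, 3, 6, 7, 9, 2)(5, 10)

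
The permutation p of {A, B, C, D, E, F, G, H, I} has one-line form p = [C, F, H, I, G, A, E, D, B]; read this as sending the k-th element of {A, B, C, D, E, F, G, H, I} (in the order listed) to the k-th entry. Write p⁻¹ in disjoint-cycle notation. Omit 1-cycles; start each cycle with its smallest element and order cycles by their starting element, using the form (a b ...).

(A F B I D H C)(E G)

The cycle decomposition of p is (A C H D I B F)(E G).
The inverse reverses every cycle; in canonical form, p⁻¹ = (A F B I D H C)(E G).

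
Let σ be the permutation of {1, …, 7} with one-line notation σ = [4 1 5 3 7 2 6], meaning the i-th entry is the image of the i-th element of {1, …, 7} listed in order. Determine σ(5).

5 is element number 5 of the domain, and entry number 5 of the one-line form is 7, so σ(5) = 7.

7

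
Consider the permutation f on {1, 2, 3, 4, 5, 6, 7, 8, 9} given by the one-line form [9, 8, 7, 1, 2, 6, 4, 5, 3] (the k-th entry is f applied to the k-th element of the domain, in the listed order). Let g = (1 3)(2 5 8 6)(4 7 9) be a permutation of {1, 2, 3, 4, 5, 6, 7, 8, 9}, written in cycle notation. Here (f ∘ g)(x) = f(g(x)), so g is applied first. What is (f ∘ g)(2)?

2

g(2) = 5, then f(5) = 2; composing gives (f ∘ g)(2) = 2.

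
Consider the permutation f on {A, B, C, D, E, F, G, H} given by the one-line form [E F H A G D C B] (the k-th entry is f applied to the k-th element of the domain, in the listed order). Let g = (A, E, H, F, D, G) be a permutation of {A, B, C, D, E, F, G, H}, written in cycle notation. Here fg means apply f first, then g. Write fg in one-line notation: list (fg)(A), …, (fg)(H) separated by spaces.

H D F E A G C B

For each element, apply f then g: A → E → H; B → F → D; C → H → F; D → A → E; E → G → A; F → D → G; G → C → C; H → B → B.
So fg in one-line form is H D F E A G C B.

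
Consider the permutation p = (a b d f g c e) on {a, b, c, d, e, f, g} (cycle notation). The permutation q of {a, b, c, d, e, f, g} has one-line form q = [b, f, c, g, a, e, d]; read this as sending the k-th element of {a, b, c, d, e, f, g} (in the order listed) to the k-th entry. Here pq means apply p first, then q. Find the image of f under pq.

d

p(f) = g, then q(g) = d; composing gives (pq)(f) = d.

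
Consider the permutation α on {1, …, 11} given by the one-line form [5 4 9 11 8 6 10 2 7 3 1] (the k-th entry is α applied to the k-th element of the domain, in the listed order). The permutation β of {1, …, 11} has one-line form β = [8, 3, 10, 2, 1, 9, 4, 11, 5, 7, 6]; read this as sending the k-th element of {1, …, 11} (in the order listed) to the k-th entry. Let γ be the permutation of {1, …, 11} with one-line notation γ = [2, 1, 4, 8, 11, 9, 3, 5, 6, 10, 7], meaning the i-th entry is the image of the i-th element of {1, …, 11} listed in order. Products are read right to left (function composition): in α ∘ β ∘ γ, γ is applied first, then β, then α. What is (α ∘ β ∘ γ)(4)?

Chase 4: γ(4) = 8; β(8) = 11; α(11) = 1. Hence (α ∘ β ∘ γ)(4) = 1.

1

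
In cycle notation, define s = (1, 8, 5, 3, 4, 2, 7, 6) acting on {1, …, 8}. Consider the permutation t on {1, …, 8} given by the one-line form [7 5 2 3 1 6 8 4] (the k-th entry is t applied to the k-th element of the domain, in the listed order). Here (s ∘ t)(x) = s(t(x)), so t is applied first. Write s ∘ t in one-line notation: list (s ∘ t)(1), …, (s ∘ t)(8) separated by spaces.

Chase each element through t then s: 1 → 7 → 6; 2 → 5 → 3; 3 → 2 → 7; 4 → 3 → 4; 5 → 1 → 8; 6 → 6 → 1; 7 → 8 → 5; 8 → 4 → 2.
Collecting the images, s ∘ t = [6 3 7 4 8 1 5 2].

6 3 7 4 8 1 5 2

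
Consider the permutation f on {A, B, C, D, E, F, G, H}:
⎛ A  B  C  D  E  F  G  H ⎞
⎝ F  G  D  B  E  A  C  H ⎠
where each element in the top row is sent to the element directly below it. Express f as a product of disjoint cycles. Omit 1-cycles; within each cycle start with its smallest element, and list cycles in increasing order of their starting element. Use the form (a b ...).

Start at A and follow images: A → F → A, giving the cycle (A F).
Repeating from the next unused element and collecting all non-trivial cycles gives (A F)(B G C D).

(A F)(B G C D)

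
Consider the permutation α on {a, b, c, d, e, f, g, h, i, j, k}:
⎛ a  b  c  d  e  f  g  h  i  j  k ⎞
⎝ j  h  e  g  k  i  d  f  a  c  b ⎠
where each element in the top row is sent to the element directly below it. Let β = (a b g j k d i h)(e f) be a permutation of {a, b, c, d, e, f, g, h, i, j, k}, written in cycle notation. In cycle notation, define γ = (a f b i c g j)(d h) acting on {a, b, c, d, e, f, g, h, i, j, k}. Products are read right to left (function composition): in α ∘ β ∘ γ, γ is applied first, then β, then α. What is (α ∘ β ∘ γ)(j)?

h

Apply the permutations in order: γ(j) = a, then β(a) = b, then α(b) = h. So (α ∘ β ∘ γ)(j) = h.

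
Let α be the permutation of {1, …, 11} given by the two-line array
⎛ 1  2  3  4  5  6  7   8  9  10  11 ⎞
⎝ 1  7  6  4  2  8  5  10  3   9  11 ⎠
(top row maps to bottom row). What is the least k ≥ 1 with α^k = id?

15

Decomposing into disjoint cycles gives cycle lengths 5, 3, 1, 1, 1.
The order is lcm(5, 3) = 15.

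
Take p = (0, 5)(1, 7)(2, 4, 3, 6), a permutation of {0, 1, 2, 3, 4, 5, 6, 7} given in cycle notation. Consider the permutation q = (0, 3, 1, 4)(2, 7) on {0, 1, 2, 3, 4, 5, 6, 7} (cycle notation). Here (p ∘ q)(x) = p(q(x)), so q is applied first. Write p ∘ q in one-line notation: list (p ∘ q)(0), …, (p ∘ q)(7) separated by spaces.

6 3 1 7 5 0 2 4

For each element, apply q then p: 0 → 3 → 6; 1 → 4 → 3; 2 → 7 → 1; 3 → 1 → 7; 4 → 0 → 5; 5 → 5 → 0; 6 → 6 → 2; 7 → 2 → 4.
So p ∘ q in one-line form is 6 3 1 7 5 0 2 4.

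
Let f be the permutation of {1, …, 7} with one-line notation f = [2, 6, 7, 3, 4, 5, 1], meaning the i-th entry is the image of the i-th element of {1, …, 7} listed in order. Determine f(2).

6

2 is element number 2 of the domain, and entry number 2 of the one-line form is 6, so f(2) = 6.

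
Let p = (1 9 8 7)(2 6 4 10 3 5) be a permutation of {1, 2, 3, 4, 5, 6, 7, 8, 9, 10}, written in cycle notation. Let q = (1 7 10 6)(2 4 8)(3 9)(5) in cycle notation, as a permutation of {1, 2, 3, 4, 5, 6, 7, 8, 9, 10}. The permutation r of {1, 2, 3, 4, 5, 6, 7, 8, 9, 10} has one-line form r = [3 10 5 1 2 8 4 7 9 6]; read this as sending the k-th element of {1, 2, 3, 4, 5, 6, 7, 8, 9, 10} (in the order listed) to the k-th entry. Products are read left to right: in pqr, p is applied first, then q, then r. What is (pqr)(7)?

Apply the permutations in order: p(7) = 1, then q(1) = 7, then r(7) = 4. So (pqr)(7) = 4.

4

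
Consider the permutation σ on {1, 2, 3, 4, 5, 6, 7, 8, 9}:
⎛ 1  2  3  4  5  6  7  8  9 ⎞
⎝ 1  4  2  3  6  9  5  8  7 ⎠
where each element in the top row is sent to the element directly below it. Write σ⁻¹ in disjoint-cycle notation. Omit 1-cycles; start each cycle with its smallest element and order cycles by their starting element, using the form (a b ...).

First write σ in disjoint cycles: (2 4 3)(5 6 9 7).
Reversing each cycle (and rotating so the smallest element leads) gives σ⁻¹ = (2 3 4)(5 7 9 6).

(2 3 4)(5 7 9 6)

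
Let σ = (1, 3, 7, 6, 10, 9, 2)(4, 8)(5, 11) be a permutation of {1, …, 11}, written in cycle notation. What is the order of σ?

The disjoint cycles have lengths 7, 2, 2.
The order is lcm(7, 2, 2) = 14.

14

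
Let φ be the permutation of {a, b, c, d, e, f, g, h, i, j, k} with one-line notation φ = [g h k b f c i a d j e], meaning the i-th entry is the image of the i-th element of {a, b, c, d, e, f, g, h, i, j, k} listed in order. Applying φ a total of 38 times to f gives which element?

Tracing f → c → … returns to f after 4 steps, so f lies in a 4-cycle (c k e f).
Powers repeat with period 4 on this cycle, and 38 mod 4 = 2, so φ^38(f) = φ^2(f).
Advancing 2 steps from f: f → c → k.

k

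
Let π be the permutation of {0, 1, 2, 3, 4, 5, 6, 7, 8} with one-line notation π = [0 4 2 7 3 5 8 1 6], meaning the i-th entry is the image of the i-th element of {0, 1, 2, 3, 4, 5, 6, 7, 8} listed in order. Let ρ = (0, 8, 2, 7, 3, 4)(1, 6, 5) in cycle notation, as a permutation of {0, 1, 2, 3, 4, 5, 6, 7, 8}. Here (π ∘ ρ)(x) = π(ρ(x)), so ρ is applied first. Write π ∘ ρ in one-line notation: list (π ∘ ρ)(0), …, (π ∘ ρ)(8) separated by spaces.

6 8 1 3 0 4 5 7 2

Chase each element through ρ then π: 0 → 8 → 6; 1 → 6 → 8; 2 → 7 → 1; 3 → 4 → 3; 4 → 0 → 0; 5 → 1 → 4; 6 → 5 → 5; 7 → 3 → 7; 8 → 2 → 2.
So π ∘ ρ in one-line form is 6 8 1 3 0 4 5 7 2.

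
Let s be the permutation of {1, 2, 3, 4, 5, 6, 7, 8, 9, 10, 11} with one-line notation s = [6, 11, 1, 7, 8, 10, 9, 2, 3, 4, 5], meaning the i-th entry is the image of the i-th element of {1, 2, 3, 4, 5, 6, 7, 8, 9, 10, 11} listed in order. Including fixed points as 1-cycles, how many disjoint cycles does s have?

The cycle decomposition is (1, 6, 10, 4, 7, 9, 3)(2, 11, 5, 8), which has 2 cycles (counting 1-cycles).

2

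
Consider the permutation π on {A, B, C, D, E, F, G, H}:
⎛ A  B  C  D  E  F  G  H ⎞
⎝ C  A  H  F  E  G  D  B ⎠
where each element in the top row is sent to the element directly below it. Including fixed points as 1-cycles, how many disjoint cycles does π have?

The cycle decomposition is (A, C, H, B)(D, F, G)(E), which has 3 cycles (counting 1-cycles).

3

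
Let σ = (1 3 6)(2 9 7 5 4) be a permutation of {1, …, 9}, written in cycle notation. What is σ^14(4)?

4 lies in the 5-cycle (2 9 7 5 4).
Since the cycle has length 5, σ^14 acts on it the same as σ^4 (14 mod 5 = 4).
Advancing 4 steps from 4: 4 → 2 → 9 → 7 → 5.

5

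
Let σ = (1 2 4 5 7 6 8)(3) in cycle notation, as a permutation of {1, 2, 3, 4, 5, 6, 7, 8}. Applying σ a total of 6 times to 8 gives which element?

6

8 lies in the 7-cycle (1 2 4 5 7 6 8).
Advancing 6 steps from 8: 8 → 1 → 2 → 4 → 5 → 7 → 6.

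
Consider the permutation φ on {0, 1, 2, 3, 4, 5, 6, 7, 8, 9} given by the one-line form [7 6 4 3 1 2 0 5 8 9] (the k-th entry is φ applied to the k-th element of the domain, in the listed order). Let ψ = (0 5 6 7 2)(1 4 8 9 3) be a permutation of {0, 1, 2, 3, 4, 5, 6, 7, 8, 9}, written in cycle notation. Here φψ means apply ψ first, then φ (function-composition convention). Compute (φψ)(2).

7

ψ(2) = 0, then φ(0) = 7; composing gives (φψ)(2) = 7.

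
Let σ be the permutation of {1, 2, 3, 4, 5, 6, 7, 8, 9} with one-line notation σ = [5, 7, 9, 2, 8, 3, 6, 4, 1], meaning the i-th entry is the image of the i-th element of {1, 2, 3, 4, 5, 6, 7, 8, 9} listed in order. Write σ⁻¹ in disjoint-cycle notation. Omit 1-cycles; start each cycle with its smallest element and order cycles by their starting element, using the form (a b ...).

The cycle decomposition of σ is (1 5 8 4 2 7 6 3 9).
Reversing each cycle (and rotating so the smallest element leads) gives σ⁻¹ = (1 9 3 6 7 2 4 8 5).

(1 9 3 6 7 2 4 8 5)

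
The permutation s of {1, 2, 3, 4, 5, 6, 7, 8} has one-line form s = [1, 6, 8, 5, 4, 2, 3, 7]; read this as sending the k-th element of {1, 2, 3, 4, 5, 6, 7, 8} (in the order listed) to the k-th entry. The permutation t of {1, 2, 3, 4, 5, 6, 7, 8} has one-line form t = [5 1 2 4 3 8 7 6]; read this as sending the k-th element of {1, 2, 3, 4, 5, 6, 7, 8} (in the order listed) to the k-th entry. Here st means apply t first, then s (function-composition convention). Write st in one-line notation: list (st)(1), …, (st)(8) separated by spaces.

(st)(x) = s(t(x)). Computing each image: s(t(1)) = s(5) = 4, s(t(2)) = s(1) = 1, s(t(3)) = s(2) = 6, s(t(4)) = s(4) = 5, s(t(5)) = s(3) = 8, s(t(6)) = s(8) = 7, s(t(7)) = s(7) = 3, s(t(8)) = s(6) = 2.
Hence st = [4 1 6 5 8 7 3 2].

4 1 6 5 8 7 3 2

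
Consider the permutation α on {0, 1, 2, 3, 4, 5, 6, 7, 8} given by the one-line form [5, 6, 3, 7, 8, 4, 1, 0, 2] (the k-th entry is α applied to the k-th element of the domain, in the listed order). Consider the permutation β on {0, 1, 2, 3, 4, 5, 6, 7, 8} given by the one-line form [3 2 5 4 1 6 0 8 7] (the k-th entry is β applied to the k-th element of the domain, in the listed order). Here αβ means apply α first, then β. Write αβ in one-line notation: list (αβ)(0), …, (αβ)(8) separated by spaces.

Chase each element through α then β: 0 → 5 → 6; 1 → 6 → 0; 2 → 3 → 4; 3 → 7 → 8; 4 → 8 → 7; 5 → 4 → 1; 6 → 1 → 2; 7 → 0 → 3; 8 → 2 → 5.
So αβ in one-line form is 6 0 4 8 7 1 2 3 5.

6 0 4 8 7 1 2 3 5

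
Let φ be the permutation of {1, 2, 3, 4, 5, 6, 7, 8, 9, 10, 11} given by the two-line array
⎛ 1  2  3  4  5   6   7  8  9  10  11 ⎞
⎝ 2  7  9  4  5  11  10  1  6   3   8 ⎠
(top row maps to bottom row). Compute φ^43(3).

7

Tracing 3 → 9 → … returns to 3 after 9 steps, so 3 lies in a 9-cycle (1 2 7 10 3 9 6 11 8).
On a 9-cycle, φ^9 is the identity, so φ^43 = φ^7 there (43 ≡ 7 mod 9).
Advancing 7 steps from 3: 3 → 9 → 6 → 11 → 8 → 1 → 2 → 7.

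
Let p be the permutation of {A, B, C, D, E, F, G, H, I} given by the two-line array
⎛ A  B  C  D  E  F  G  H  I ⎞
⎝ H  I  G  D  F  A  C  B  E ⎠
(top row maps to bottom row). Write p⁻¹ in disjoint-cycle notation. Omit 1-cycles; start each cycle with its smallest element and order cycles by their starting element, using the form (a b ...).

First write p in disjoint cycles: (A H B I E F)(C G).
The inverse reverses every cycle; in canonical form, p⁻¹ = (A F E I B H)(C G).

(A F E I B H)(C G)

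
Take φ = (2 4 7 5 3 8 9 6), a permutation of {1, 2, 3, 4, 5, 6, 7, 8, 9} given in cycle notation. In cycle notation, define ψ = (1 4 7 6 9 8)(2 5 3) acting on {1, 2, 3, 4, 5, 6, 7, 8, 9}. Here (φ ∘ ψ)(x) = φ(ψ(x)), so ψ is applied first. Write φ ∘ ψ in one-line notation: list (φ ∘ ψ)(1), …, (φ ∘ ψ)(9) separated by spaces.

For each element, apply ψ then φ: 1 → 4 → 7; 2 → 5 → 3; 3 → 2 → 4; 4 → 7 → 5; 5 → 3 → 8; 6 → 9 → 6; 7 → 6 → 2; 8 → 1 → 1; 9 → 8 → 9.
Collecting the images, φ ∘ ψ = [7 3 4 5 8 6 2 1 9].

7 3 4 5 8 6 2 1 9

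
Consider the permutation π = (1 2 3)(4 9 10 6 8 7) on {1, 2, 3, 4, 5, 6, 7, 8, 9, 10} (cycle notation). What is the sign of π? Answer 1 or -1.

The cycle lengths are 6, 3, 1.
A cycle is odd iff its length is even; π has 1 even-length cycle, so sgn(π) = (−1)^1 and π is odd.

-1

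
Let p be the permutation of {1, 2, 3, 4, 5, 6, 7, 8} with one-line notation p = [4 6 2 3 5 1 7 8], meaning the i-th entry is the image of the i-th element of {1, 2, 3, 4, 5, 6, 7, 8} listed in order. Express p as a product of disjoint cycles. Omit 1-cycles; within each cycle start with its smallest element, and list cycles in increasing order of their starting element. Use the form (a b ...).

Start at 1 and follow images: 1 → 4 → 3 → 2 → 6 → 1, giving the cycle (1 4 3 2 6).
Repeating from the next unused element and collecting all non-trivial cycles gives (1 4 3 2 6).

(1 4 3 2 6)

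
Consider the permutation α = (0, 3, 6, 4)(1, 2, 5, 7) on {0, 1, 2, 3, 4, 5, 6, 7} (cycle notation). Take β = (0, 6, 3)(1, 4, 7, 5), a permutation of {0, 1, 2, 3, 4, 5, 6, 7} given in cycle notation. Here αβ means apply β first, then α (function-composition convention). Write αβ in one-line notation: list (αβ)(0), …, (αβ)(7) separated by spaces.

For each element, apply β then α: 0 → 6 → 4; 1 → 4 → 0; 2 → 2 → 5; 3 → 0 → 3; 4 → 7 → 1; 5 → 1 → 2; 6 → 3 → 6; 7 → 5 → 7.
So αβ in one-line form is 4 0 5 3 1 2 6 7.

4 0 5 3 1 2 6 7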